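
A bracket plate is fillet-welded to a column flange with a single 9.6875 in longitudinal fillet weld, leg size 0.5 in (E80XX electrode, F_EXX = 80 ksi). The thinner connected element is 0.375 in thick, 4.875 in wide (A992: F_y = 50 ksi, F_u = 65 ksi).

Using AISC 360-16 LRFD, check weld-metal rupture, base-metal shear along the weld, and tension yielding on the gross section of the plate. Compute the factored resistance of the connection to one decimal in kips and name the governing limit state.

Weld metal: throat = 0.707×0.5 = 0.3535 in, L = 9.6875 in. φR_n = 0.75 × 0.6 × 80 × 0.3535 × 9.6875 = 123.3 kips.
Base metal shear (0.375 in plate): yield φR_n = 1.0×0.6×50×0.375×9.6875 = 109.0 kips; rupture φR_n = 0.75×0.6×65×0.375×9.6875 = 106.3 kips; take 106.3 kips (rupture).
Tension yield (gross): A_g = 4.875×0.375 = 1.8281 in². φR_n = 0.90 × 50 × 1.8281 = 82.3 kips.
Governing: min(123.3, 106.3, 82.3) = 82.3 kips → gross-section yield.

82.3 kips (gross-section yield governs)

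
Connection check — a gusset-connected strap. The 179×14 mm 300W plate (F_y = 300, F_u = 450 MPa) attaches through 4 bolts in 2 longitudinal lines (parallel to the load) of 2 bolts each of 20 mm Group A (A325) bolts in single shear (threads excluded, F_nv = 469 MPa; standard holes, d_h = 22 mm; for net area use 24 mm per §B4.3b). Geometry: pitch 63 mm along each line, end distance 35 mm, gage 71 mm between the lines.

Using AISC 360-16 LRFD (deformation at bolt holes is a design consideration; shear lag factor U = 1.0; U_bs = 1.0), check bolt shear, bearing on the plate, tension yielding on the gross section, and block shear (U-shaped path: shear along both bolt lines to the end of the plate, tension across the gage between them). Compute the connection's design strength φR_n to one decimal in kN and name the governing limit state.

442.0 kN (bolt shear governs)

Bolt shear: A_b = π(20)²/4 = 314.16 mm². φR_n = 0.75 × 469 × 314.16 × 4 × 1 = 442.0 kN.
Bearing (14 mm plate, F_u = 450 MPa): end bolts L_c = 35 − 22/2 = 24, R_n = min(1.2×24×14×450, 2.4×20×14×450) = 181.44 kN/bolt; interior L_c = 63 − 22 = 41, R_n = 302.4 kN/bolt. φR_n = 0.75 × (2×181.44 + 2×302.4) = 725.8 kN.
Tension yield (gross): A_g = 179×14 = 2506 mm². φR_n = 0.90 × 300 × 2506 = 676.6 kN.
Block shear: shear path 2×[35+1×63] = 2×98 mm, A_gv = 2744, A_nv = 2×(98 − 1.5×24)×14 = 1736 mm²; tension across gage: (71 − 1×24)×14 = 658 mm². R_n = min(0.6×450×1736, 0.6×300×2744) + 1.0×450×658 = min(468.72, 493.92) + 296.1 = 764.82 kN. φR_n = 0.75 × 764.82 = 573.6 kN.
Governing: min(442.0, 725.8, 676.6, 573.6) = 442.0 kN → bolt shear.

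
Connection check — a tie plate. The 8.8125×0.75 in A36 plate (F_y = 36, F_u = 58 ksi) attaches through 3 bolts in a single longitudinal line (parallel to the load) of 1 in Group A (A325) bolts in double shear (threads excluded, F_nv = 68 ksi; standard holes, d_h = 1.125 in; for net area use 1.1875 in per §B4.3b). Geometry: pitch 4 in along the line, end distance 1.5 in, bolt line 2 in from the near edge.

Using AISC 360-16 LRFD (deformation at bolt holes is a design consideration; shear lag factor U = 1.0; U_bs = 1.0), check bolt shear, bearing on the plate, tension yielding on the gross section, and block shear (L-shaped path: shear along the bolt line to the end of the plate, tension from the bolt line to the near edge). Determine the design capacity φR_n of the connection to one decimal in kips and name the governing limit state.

161.3 kips (block shear governs)

Bolt shear: A_b = π(1)²/4 = 0.7854 in². φR_n = 0.75 × 68 × 0.7854 × 3 × 2 = 240.3 kips.
Bearing (0.75 in plate, F_u = 58 ksi): end bolts L_c = 1.5 − 1.125/2 = 0.9375, R_n = min(1.2×0.9375×0.75×58, 2.4×1×0.75×58) = 48.938 kips/bolt; interior L_c = 4 − 1.125 = 2.875, R_n = 104.4 kips/bolt. φR_n = 0.75 × (1×48.938 + 2×104.4) = 193.3 kips.
Tension yield (gross): A_g = 8.8125×0.75 = 6.6094 in². φR_n = 0.90 × 36 × 6.6094 = 214.1 kips.
Block shear: shear path 1×[1.5+2×4] = 1×9.5 in, A_gv = 7.125, A_nv = 1×(9.5 − 2.5×1.1875)×0.75 = 4.8984 in²; tension to near edge: (2 − 0.5×1.1875)×0.75 = 1.0547 in². R_n = min(0.6×58×4.8984, 0.6×36×7.125) + 1.0×58×1.0547 = min(170.46, 153.9) + 61.173 = 215.07 kips. φR_n = 0.75 × 215.07 = 161.3 kips.
Governing: min(240.3, 193.3, 214.1, 161.3) = 161.3 kips → block shear.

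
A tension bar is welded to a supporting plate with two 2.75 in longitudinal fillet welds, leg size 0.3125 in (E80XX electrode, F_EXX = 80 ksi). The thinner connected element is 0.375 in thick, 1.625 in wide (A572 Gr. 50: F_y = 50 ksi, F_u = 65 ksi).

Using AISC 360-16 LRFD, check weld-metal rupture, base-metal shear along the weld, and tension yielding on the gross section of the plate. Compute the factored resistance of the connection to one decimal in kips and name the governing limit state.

27.4 kips (gross-section yield governs)

Weld metal: throat = 0.707×0.3125 = 0.22094 in, L = 2×2.75 = 5.5 in. φR_n = 0.75 × 0.6 × 80 × 0.22094 × 5.5 = 43.7 kips.
Base metal shear (0.375 in plate): yield φR_n = 1.0×0.6×50×0.375×5.5 = 61.9 kips; rupture φR_n = 0.75×0.6×65×0.375×5.5 = 60.3 kips; take 60.3 kips (rupture).
Tension yield (gross): A_g = 1.625×0.375 = 0.60938 in². φR_n = 0.90 × 50 × 0.60938 = 27.4 kips.
Governing: min(43.7, 60.3, 27.4) = 27.4 kips → gross-section yield.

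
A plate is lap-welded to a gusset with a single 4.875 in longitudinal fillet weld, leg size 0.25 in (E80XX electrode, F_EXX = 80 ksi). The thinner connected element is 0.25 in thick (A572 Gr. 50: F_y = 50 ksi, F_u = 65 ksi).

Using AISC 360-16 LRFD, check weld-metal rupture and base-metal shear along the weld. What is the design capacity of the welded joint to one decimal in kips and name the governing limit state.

Weld metal: throat = 0.707×0.25 = 0.17675 in, L = 4.875 in. φR_n = 0.75 × 0.6 × 80 × 0.17675 × 4.875 = 31.0 kips.
Base metal shear (0.25 in plate): yield φR_n = 1.0×0.6×50×0.25×4.875 = 36.6 kips; rupture φR_n = 0.75×0.6×65×0.25×4.875 = 35.6 kips; take 35.6 kips (rupture).
Governing: min(31.0, 35.6) = 31.0 kips → weld metal.

31.0 kips (weld metal governs)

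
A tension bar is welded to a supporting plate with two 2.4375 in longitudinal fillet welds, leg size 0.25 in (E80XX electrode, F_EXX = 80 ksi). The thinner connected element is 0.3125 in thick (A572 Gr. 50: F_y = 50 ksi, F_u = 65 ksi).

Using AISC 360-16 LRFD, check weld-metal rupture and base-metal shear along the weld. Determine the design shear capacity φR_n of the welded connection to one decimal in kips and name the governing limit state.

31.0 kips (weld metal governs)

Weld metal: throat = 0.707×0.25 = 0.17675 in, L = 2×2.4375 = 4.875 in. φR_n = 0.75 × 0.6 × 80 × 0.17675 × 4.875 = 31.0 kips.
Base metal shear (0.3125 in plate): yield φR_n = 1.0×0.6×50×0.3125×4.875 = 45.7 kips; rupture φR_n = 0.75×0.6×65×0.3125×4.875 = 44.6 kips; take 44.6 kips (rupture).
Governing: min(31.0, 44.6) = 31.0 kips → weld metal.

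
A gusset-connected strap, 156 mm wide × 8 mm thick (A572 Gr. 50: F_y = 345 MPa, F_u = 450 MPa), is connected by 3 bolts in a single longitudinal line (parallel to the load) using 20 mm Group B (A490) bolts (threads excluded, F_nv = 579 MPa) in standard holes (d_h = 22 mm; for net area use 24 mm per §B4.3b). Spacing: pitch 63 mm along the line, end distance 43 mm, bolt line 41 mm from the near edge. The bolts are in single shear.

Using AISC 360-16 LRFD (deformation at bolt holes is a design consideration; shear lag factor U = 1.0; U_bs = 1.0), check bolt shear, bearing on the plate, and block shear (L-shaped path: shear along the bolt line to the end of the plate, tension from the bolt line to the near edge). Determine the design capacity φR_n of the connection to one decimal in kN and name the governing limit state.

254.9 kN (block shear governs)

Bolt shear: A_b = π(20)²/4 = 314.16 mm². φR_n = 0.75 × 579 × 314.16 × 3 × 1 = 409.3 kN.
Bearing (8 mm plate, F_u = 450 MPa): end bolts L_c = 43 − 22/2 = 32, R_n = min(1.2×32×8×450, 2.4×20×8×450) = 138.24 kN/bolt; interior L_c = 63 − 22 = 41, R_n = 172.8 kN/bolt. φR_n = 0.75 × (1×138.24 + 2×172.8) = 362.9 kN.
Block shear: shear path 1×[43+2×63] = 1×169 mm, A_gv = 1352, A_nv = 1×(169 − 2.5×24)×8 = 872 mm²; tension to near edge: (41 − 0.5×24)×8 = 232 mm². R_n = min(0.6×450×872, 0.6×345×1352) + 1.0×450×232 = min(235.44, 279.86) + 104.4 = 339.84 kN. φR_n = 0.75 × 339.84 = 254.9 kN.
Governing: min(409.3, 362.9, 254.9) = 254.9 kN → block shear.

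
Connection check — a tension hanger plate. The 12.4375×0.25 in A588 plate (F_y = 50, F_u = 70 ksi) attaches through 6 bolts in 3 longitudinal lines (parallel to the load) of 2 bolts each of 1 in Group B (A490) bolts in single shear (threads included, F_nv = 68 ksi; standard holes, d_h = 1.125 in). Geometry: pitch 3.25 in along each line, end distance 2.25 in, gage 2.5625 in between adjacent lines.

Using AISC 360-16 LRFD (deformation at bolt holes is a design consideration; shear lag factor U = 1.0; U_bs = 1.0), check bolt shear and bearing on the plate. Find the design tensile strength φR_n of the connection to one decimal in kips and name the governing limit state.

Bolt shear: A_b = π(1)²/4 = 0.7854 in². φR_n = 0.75 × 68 × 0.7854 × 6 × 1 = 240.3 kips.
Bearing (0.25 in plate, F_u = 70 ksi): end bolts L_c = 2.25 − 1.125/2 = 1.6875, R_n = min(1.2×1.6875×0.25×70, 2.4×1×0.25×70) = 35.438 kips/bolt; interior L_c = 3.25 − 1.125 = 2.125, R_n = 42 kips/bolt. φR_n = 0.75 × (3×35.438 + 3×42) = 174.2 kips.
Governing: min(240.3, 174.2) = 174.2 kips → bearing.

174.2 kips (bearing governs)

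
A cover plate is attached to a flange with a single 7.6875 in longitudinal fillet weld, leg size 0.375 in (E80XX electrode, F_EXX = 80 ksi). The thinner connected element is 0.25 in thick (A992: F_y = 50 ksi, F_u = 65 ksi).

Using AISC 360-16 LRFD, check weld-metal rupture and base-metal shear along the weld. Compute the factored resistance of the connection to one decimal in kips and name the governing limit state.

56.2 kips (base-metal shear governs)

Weld metal: throat = 0.707×0.375 = 0.26513 in, L = 7.6875 in. φR_n = 0.75 × 0.6 × 80 × 0.26513 × 7.6875 = 73.4 kips.
Base metal shear (0.25 in plate): yield φR_n = 1.0×0.6×50×0.25×7.6875 = 57.7 kips; rupture φR_n = 0.75×0.6×65×0.25×7.6875 = 56.2 kips; take 56.2 kips (rupture).
Governing: min(73.4, 56.2) = 56.2 kips → base-metal shear.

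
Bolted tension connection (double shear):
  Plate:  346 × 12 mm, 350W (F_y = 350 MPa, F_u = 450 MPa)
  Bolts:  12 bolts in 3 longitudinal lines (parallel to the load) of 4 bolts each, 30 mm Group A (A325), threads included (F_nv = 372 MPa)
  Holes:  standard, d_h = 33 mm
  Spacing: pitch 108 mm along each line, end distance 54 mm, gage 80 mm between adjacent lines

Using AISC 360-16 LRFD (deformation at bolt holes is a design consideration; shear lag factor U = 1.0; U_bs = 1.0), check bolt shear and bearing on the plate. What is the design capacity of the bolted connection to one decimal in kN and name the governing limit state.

Bolt shear: A_b = π(30)²/4 = 706.86 mm². φR_n = 0.75 × 372 × 706.86 × 12 × 2 = 4733.1 kN.
Bearing (12 mm plate, F_u = 450 MPa): end bolts L_c = 54 − 33/2 = 37.5, R_n = min(1.2×37.5×12×450, 2.4×30×12×450) = 243 kN/bolt; interior L_c = 108 − 33 = 75, R_n = 388.8 kN/bolt. φR_n = 0.75 × (3×243 + 9×388.8) = 3171.2 kN.
Governing: min(4733.1, 3171.2) = 3171.2 kN → bearing.

3171.2 kN (bearing governs)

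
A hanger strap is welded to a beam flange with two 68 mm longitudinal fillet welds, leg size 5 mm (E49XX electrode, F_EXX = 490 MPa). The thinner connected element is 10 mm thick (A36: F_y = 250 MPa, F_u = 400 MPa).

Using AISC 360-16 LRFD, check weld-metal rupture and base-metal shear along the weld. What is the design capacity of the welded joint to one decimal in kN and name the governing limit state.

Weld metal: throat = 0.707×5 = 3.535 mm, L = 2×68 = 136 mm. φR_n = 0.75 × 0.6 × 490 × 3.535 × 136 = 106.0 kN.
Base metal shear (10 mm plate): yield φR_n = 1.0×0.6×250×10×136 = 204.0 kN; rupture φR_n = 0.75×0.6×400×10×136 = 244.8 kN; take 204.0 kN (yield).
Governing: min(106.0, 204.0) = 106.0 kN → weld metal.

106.0 kN (weld metal governs)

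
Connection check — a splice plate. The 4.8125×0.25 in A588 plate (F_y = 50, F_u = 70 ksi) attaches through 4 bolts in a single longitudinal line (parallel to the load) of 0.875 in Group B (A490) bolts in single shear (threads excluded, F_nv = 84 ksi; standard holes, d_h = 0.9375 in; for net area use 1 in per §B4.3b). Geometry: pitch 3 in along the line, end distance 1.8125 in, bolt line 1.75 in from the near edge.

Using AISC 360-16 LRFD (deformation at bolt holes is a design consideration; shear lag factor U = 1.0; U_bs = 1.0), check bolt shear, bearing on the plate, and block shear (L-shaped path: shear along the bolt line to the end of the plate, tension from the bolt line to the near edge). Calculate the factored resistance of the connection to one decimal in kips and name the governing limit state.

74.0 kips (block shear governs)

Bolt shear: A_b = π(0.875)²/4 = 0.60132 in². φR_n = 0.75 × 84 × 0.60132 × 4 × 1 = 151.5 kips.
Bearing (0.25 in plate, F_u = 70 ksi): end bolts L_c = 1.8125 − 0.9375/2 = 1.34375, R_n = min(1.2×1.34375×0.25×70, 2.4×0.875×0.25×70) = 28.219 kips/bolt; interior L_c = 3 − 0.9375 = 2.0625, R_n = 36.75 kips/bolt. φR_n = 0.75 × (1×28.219 + 3×36.75) = 103.9 kips.
Block shear: shear path 1×[1.8125+3×3] = 1×10.8125 in, A_gv = 2.7031, A_nv = 1×(10.8125 − 3.5×1)×0.25 = 1.8281 in²; tension to near edge: (1.75 − 0.5×1)×0.25 = 0.3125 in². R_n = min(0.6×70×1.8281, 0.6×50×2.7031) + 1.0×70×0.3125 = min(76.78, 81.093) + 21.875 = 98.655 kips. φR_n = 0.75 × 98.655 = 74.0 kips.
Governing: min(151.5, 103.9, 74.0) = 74.0 kips → block shear.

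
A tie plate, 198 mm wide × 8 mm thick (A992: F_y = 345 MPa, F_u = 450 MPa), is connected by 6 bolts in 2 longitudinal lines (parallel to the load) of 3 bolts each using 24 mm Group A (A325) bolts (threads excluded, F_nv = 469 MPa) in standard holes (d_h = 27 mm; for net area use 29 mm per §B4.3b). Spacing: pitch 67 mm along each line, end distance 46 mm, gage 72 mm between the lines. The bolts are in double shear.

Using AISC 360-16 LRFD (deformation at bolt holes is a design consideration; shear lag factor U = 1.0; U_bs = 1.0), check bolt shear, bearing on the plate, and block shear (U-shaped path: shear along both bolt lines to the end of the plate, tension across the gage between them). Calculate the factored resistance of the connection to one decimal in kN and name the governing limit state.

464.4 kN (block shear governs)

Bolt shear: A_b = π(24)²/4 = 452.39 mm². φR_n = 0.75 × 469 × 452.39 × 6 × 2 = 1909.5 kN.
Bearing (8 mm plate, F_u = 450 MPa): end bolts L_c = 46 − 27/2 = 32.5, R_n = min(1.2×32.5×8×450, 2.4×24×8×450) = 140.4 kN/bolt; interior L_c = 67 − 27 = 40, R_n = 172.8 kN/bolt. φR_n = 0.75 × (2×140.4 + 4×172.8) = 729.0 kN.
Block shear: shear path 2×[46+2×67] = 2×180 mm, A_gv = 2880, A_nv = 2×(180 − 2.5×29)×8 = 1720 mm²; tension across gage: (72 − 1×29)×8 = 344 mm². R_n = min(0.6×450×1720, 0.6×345×2880) + 1.0×450×344 = min(464.4, 596.16) + 154.8 = 619.2 kN. φR_n = 0.75 × 619.2 = 464.4 kN.
Governing: min(1909.5, 729.0, 464.4) = 464.4 kN → block shear.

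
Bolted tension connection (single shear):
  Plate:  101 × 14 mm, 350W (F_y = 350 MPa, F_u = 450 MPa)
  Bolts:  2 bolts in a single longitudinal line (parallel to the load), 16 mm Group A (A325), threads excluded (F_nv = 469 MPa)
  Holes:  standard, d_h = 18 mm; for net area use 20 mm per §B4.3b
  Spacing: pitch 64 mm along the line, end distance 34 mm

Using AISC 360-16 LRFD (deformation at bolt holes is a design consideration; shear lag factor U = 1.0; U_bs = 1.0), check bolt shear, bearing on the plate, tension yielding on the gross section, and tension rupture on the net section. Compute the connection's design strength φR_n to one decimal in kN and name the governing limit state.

Bolt shear: A_b = π(16)²/4 = 201.06 mm². φR_n = 0.75 × 469 × 201.06 × 2 × 1 = 141.4 kN.
Bearing (14 mm plate, F_u = 450 MPa): end bolts L_c = 34 − 18/2 = 25, R_n = min(1.2×25×14×450, 2.4×16×14×450) = 189 kN/bolt; interior L_c = 64 − 18 = 46, R_n = 241.92 kN/bolt. φR_n = 0.75 × (1×189 + 1×241.92) = 323.2 kN.
Tension yield (gross): A_g = 101×14 = 1414 mm². φR_n = 0.90 × 350 × 1414 = 445.4 kN.
Tension rupture (net): A_n = (101 − 1×20)×14 = 1134 mm² (U = 1.0, A_e = A_n). φR_n = 0.75 × 450 × 1134 = 382.7 kN.
Governing: min(141.4, 323.2, 445.4, 382.7) = 141.4 kN → bolt shear.

141.4 kN (bolt shear governs)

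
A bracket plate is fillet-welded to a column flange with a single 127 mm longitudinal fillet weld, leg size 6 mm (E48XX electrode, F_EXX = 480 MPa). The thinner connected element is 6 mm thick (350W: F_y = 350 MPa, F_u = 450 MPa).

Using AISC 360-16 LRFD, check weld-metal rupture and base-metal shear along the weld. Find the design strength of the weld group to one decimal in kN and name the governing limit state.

116.4 kN (weld metal governs)

Weld metal: throat = 0.707×6 = 4.242 mm, L = 127 mm. φR_n = 0.75 × 0.6 × 480 × 4.242 × 127 = 116.4 kN.
Base metal shear (6 mm plate): yield φR_n = 1.0×0.6×350×6×127 = 160.0 kN; rupture φR_n = 0.75×0.6×450×6×127 = 154.3 kN; take 154.3 kN (rupture).
Governing: min(116.4, 154.3) = 116.4 kN → weld metal.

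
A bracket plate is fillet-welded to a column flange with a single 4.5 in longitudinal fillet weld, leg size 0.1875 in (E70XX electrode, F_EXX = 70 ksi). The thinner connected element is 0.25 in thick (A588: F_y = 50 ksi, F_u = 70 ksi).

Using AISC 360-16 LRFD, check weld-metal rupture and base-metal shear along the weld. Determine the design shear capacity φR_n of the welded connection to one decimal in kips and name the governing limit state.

Weld metal: throat = 0.707×0.1875 = 0.13256 in, L = 4.5 in. φR_n = 0.75 × 0.6 × 70 × 0.13256 × 4.5 = 18.8 kips.
Base metal shear (0.25 in plate): yield φR_n = 1.0×0.6×50×0.25×4.5 = 33.8 kips; rupture φR_n = 0.75×0.6×70×0.25×4.5 = 35.4 kips; take 33.8 kips (yield).
Governing: min(18.8, 33.8) = 18.8 kips → weld metal.

18.8 kips (weld metal governs)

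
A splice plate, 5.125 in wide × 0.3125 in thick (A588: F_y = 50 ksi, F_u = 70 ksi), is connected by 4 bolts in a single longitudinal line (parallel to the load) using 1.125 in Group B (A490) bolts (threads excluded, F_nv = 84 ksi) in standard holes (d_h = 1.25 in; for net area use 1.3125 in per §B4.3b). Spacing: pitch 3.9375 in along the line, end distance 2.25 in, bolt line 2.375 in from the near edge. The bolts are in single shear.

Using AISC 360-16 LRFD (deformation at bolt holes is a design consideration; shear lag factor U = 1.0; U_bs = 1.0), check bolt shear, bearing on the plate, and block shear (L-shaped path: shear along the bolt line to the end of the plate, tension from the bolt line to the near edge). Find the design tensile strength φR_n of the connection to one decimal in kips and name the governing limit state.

Bolt shear: A_b = π(1.125)²/4 = 0.99402 in². φR_n = 0.75 × 84 × 0.99402 × 4 × 1 = 250.5 kips.
Bearing (0.3125 in plate, F_u = 70 ksi): end bolts L_c = 2.25 − 1.25/2 = 1.625, R_n = min(1.2×1.625×0.3125×70, 2.4×1.125×0.3125×70) = 42.656 kips/bolt; interior L_c = 3.9375 − 1.25 = 2.6875, R_n = 59.063 kips/bolt. φR_n = 0.75 × (1×42.656 + 3×59.063) = 164.9 kips.
Block shear: shear path 1×[2.25+3×3.9375] = 1×14.0625 in, A_gv = 4.3945, A_nv = 1×(14.0625 − 3.5×1.3125)×0.3125 = 2.959 in²; tension to near edge: (2.375 − 0.5×1.3125)×0.3125 = 0.53711 in². R_n = min(0.6×70×2.959, 0.6×50×4.3945) + 1.0×70×0.53711 = min(124.28, 131.84) + 37.598 = 161.88 kips. φR_n = 0.75 × 161.88 = 121.4 kips.
Governing: min(250.5, 164.9, 121.4) = 121.4 kips → block shear.

121.4 kips (block shear governs)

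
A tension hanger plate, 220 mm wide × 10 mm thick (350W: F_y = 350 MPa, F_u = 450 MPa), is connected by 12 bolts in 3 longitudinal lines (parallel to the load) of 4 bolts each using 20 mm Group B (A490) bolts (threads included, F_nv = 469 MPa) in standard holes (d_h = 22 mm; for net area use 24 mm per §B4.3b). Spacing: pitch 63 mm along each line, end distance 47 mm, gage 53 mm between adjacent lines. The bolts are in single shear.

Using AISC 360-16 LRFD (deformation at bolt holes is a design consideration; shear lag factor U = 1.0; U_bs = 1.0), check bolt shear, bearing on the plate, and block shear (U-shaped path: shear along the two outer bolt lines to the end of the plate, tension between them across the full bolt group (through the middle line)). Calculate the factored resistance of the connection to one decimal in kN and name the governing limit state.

811.4 kN (block shear governs)

Bolt shear: A_b = π(20)²/4 = 314.16 mm². φR_n = 0.75 × 469 × 314.16 × 12 × 1 = 1326.1 kN.
Bearing (10 mm plate, F_u = 450 MPa): end bolts L_c = 47 − 22/2 = 36, R_n = min(1.2×36×10×450, 2.4×20×10×450) = 194.4 kN/bolt; interior L_c = 63 − 22 = 41, R_n = 216 kN/bolt. φR_n = 0.75 × (3×194.4 + 9×216) = 1895.4 kN.
Block shear: shear path 2×[47+3×63] = 2×236 mm, A_gv = 4720, A_nv = 2×(236 − 3.5×24)×10 = 3040 mm²; tension across gage: (106 − 2×24)×10 = 580 mm². R_n = min(0.6×450×3040, 0.6×350×4720) + 1.0×450×580 = min(820.8, 991.2) + 261 = 1081.8 kN. φR_n = 0.75 × 1081.8 = 811.4 kN.
Governing: min(1326.1, 1895.4, 811.4) = 811.4 kN → block shear.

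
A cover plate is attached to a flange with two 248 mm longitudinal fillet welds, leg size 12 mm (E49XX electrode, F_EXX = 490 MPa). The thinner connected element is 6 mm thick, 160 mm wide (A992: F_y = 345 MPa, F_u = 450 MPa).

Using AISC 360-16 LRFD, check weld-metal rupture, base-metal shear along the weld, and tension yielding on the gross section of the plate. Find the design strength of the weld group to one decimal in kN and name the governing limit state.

298.1 kN (gross-section yield governs)

Weld metal: throat = 0.707×12 = 8.484 mm, L = 2×248 = 496 mm. φR_n = 0.75 × 0.6 × 490 × 8.484 × 496 = 927.9 kN.
Base metal shear (6 mm plate): yield φR_n = 1.0×0.6×345×6×496 = 616.0 kN; rupture φR_n = 0.75×0.6×450×6×496 = 602.6 kN; take 602.6 kN (rupture).
Tension yield (gross): A_g = 160×6 = 960 mm². φR_n = 0.90 × 345 × 960 = 298.1 kN.
Governing: min(927.9, 602.6, 298.1) = 298.1 kN → gross-section yield.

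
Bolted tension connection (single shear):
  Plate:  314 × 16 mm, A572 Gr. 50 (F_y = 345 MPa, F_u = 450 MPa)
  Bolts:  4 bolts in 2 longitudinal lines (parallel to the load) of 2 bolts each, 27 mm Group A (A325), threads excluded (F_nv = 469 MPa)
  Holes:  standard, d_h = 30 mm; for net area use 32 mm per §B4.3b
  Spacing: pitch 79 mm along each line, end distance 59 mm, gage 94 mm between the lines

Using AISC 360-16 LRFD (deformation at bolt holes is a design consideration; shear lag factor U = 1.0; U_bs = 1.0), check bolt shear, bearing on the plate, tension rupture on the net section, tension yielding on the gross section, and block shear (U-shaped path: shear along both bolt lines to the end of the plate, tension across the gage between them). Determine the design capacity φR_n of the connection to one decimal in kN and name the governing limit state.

805.6 kN (bolt shear governs)

Bolt shear: A_b = π(27)²/4 = 572.56 mm². φR_n = 0.75 × 469 × 572.56 × 4 × 1 = 805.6 kN.
Bearing (16 mm plate, F_u = 450 MPa): end bolts L_c = 59 − 30/2 = 44, R_n = min(1.2×44×16×450, 2.4×27×16×450) = 380.16 kN/bolt; interior L_c = 79 − 30 = 49, R_n = 423.36 kN/bolt. φR_n = 0.75 × (2×380.16 + 2×423.36) = 1205.3 kN.
Tension rupture (net): A_n = (314 − 2×32)×16 = 4000 mm² (U = 1.0, A_e = A_n). φR_n = 0.75 × 450 × 4000 = 1350.0 kN.
Tension yield (gross): A_g = 314×16 = 5024 mm². φR_n = 0.90 × 345 × 5024 = 1560.0 kN.
Block shear: shear path 2×[59+1×79] = 2×138 mm, A_gv = 4416, A_nv = 2×(138 − 1.5×32)×16 = 2880 mm²; tension across gage: (94 − 1×32)×16 = 992 mm². R_n = min(0.6×450×2880, 0.6×345×4416) + 1.0×450×992 = min(777.6, 914.11) + 446.4 = 1224 kN. φR_n = 0.75 × 1224 = 918.0 kN.
Governing: min(805.6, 1205.3, 1350.0, 1560.0, 918.0) = 805.6 kN → bolt shear.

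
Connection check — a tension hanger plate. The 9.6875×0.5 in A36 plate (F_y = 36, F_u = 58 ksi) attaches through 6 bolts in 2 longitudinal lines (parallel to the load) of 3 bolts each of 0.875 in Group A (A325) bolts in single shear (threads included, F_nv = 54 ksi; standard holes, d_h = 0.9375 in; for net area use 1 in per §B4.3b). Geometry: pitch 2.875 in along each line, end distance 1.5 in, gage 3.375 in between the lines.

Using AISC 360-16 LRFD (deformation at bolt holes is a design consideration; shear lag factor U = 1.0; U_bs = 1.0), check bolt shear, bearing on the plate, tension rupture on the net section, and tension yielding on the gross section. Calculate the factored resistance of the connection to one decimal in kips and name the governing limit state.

146.1 kips (bolt shear governs)

Bolt shear: A_b = π(0.875)²/4 = 0.60132 in². φR_n = 0.75 × 54 × 0.60132 × 6 × 1 = 146.1 kips.
Bearing (0.5 in plate, F_u = 58 ksi): end bolts L_c = 1.5 − 0.9375/2 = 1.03125, R_n = min(1.2×1.03125×0.5×58, 2.4×0.875×0.5×58) = 35.888 kips/bolt; interior L_c = 2.875 − 0.9375 = 1.9375, R_n = 60.9 kips/bolt. φR_n = 0.75 × (2×35.888 + 4×60.9) = 236.5 kips.
Tension rupture (net): A_n = (9.6875 − 2×1)×0.5 = 3.8438 in² (U = 1.0, A_e = A_n). φR_n = 0.75 × 58 × 3.8438 = 167.2 kips.
Tension yield (gross): A_g = 9.6875×0.5 = 4.8438 in². φR_n = 0.90 × 36 × 4.8438 = 156.9 kips.
Governing: min(146.1, 236.5, 167.2, 156.9) = 146.1 kips → bolt shear.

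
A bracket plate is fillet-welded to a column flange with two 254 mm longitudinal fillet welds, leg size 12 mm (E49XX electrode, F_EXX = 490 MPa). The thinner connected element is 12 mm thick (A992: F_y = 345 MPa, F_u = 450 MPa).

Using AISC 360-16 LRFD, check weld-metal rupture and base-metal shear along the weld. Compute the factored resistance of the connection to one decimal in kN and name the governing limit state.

Weld metal: throat = 0.707×12 = 8.484 mm, L = 2×254 = 508 mm. φR_n = 0.75 × 0.6 × 490 × 8.484 × 508 = 950.3 kN.
Base metal shear (12 mm plate): yield φR_n = 1.0×0.6×345×12×508 = 1261.9 kN; rupture φR_n = 0.75×0.6×450×12×508 = 1234.4 kN; take 1234.4 kN (rupture).
Governing: min(950.3, 1234.4) = 950.3 kN → weld metal.

950.3 kN (weld metal governs)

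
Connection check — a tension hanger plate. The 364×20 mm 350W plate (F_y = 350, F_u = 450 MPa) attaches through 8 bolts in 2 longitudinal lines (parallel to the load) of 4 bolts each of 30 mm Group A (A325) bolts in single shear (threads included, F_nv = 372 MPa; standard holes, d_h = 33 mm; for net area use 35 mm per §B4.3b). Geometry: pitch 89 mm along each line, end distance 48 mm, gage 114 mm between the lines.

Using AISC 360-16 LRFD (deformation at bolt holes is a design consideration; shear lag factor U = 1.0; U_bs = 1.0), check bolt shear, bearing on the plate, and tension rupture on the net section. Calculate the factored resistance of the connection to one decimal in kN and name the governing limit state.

Bolt shear: A_b = π(30)²/4 = 706.86 mm². φR_n = 0.75 × 372 × 706.86 × 8 × 1 = 1577.7 kN.
Bearing (20 mm plate, F_u = 450 MPa): end bolts L_c = 48 − 33/2 = 31.5, R_n = min(1.2×31.5×20×450, 2.4×30×20×450) = 340.2 kN/bolt; interior L_c = 89 − 33 = 56, R_n = 604.8 kN/bolt. φR_n = 0.75 × (2×340.2 + 6×604.8) = 3231.9 kN.
Tension rupture (net): A_n = (364 − 2×35)×20 = 5880 mm² (U = 1.0, A_e = A_n). φR_n = 0.75 × 450 × 5880 = 1984.5 kN.
Governing: min(1577.7, 3231.9, 1984.5) = 1577.7 kN → bolt shear.

1577.7 kN (bolt shear governs)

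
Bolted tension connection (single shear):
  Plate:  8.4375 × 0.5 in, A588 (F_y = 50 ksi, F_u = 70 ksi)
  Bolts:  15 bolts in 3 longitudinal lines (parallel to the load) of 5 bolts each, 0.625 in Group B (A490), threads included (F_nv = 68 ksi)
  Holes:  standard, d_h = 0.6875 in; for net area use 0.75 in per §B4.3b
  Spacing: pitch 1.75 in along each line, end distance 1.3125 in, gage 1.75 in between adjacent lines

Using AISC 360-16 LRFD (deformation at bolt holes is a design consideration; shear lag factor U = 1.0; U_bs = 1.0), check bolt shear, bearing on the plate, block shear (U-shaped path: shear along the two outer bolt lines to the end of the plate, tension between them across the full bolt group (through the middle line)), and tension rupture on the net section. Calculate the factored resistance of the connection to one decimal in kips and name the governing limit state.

162.4 kips (net-section rupture governs)

Bolt shear: A_b = π(0.625)²/4 = 0.3068 in². φR_n = 0.75 × 68 × 0.3068 × 15 × 1 = 234.7 kips.
Bearing (0.5 in plate, F_u = 70 ksi): end bolts L_c = 1.3125 − 0.6875/2 = 0.96875, R_n = min(1.2×0.96875×0.5×70, 2.4×0.625×0.5×70) = 40.688 kips/bolt; interior L_c = 1.75 − 0.6875 = 1.0625, R_n = 44.625 kips/bolt. φR_n = 0.75 × (3×40.688 + 12×44.625) = 493.2 kips.
Block shear: shear path 2×[1.3125+4×1.75] = 2×8.3125 in, A_gv = 8.3125, A_nv = 2×(8.3125 − 4.5×0.75)×0.5 = 4.9375 in²; tension across gage: (3.5 − 2×0.75)×0.5 = 1 in². R_n = min(0.6×70×4.9375, 0.6×50×8.3125) + 1.0×70×1 = min(207.38, 249.38) + 70 = 277.38 kips. φR_n = 0.75 × 277.38 = 208.0 kips.
Tension rupture (net): A_n = (8.4375 − 3×0.75)×0.5 = 3.0938 in² (U = 1.0, A_e = A_n). φR_n = 0.75 × 70 × 3.0938 = 162.4 kips.
Governing: min(234.7, 493.2, 208.0, 162.4) = 162.4 kips → net-section rupture.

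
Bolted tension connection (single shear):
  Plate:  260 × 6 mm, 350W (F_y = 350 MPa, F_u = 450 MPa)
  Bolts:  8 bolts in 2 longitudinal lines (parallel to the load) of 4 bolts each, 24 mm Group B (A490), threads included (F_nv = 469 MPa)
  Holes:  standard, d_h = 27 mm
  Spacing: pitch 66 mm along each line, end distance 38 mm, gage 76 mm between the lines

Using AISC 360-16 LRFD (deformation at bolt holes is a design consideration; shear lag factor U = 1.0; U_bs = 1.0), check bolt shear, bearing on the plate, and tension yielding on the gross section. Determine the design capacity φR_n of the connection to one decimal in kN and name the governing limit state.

Bolt shear: A_b = π(24)²/4 = 452.39 mm². φR_n = 0.75 × 469 × 452.39 × 8 × 1 = 1273.0 kN.
Bearing (6 mm plate, F_u = 450 MPa): end bolts L_c = 38 − 27/2 = 24.5, R_n = min(1.2×24.5×6×450, 2.4×24×6×450) = 79.38 kN/bolt; interior L_c = 66 − 27 = 39, R_n = 126.36 kN/bolt. φR_n = 0.75 × (2×79.38 + 6×126.36) = 687.7 kN.
Tension yield (gross): A_g = 260×6 = 1560 mm². φR_n = 0.90 × 350 × 1560 = 491.4 kN.
Governing: min(1273.0, 687.7, 491.4) = 491.4 kN → gross-section yield.

491.4 kN (gross-section yield governs)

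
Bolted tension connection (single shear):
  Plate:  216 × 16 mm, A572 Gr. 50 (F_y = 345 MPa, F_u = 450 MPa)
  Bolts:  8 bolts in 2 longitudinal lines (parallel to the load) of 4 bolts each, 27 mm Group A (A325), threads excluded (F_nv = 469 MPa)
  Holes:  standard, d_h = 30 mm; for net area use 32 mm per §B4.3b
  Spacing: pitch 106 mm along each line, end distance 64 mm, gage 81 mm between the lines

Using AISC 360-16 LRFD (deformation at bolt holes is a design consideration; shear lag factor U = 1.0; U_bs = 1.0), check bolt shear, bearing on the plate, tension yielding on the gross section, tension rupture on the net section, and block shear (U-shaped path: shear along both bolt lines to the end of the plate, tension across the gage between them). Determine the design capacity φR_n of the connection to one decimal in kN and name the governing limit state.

820.8 kN (net-section rupture governs)

Bolt shear: A_b = π(27)²/4 = 572.56 mm². φR_n = 0.75 × 469 × 572.56 × 8 × 1 = 1611.2 kN.
Bearing (16 mm plate, F_u = 450 MPa): end bolts L_c = 64 − 30/2 = 49, R_n = min(1.2×49×16×450, 2.4×27×16×450) = 423.36 kN/bolt; interior L_c = 106 − 30 = 76, R_n = 466.56 kN/bolt. φR_n = 0.75 × (2×423.36 + 6×466.56) = 2734.6 kN.
Tension yield (gross): A_g = 216×16 = 3456 mm². φR_n = 0.90 × 345 × 3456 = 1073.1 kN.
Tension rupture (net): A_n = (216 − 2×32)×16 = 2432 mm² (U = 1.0, A_e = A_n). φR_n = 0.75 × 450 × 2432 = 820.8 kN.
Block shear: shear path 2×[64+3×106] = 2×382 mm, A_gv = 12224, A_nv = 2×(382 − 3.5×32)×16 = 8640 mm²; tension across gage: (81 − 1×32)×16 = 784 mm². R_n = min(0.6×450×8640, 0.6×345×12224) + 1.0×450×784 = min(2332.8, 2530.4) + 352.8 = 2685.6 kN. φR_n = 0.75 × 2685.6 = 2014.2 kN.
Governing: min(1611.2, 2734.6, 1073.1, 820.8, 2014.2) = 820.8 kN → net-section rupture.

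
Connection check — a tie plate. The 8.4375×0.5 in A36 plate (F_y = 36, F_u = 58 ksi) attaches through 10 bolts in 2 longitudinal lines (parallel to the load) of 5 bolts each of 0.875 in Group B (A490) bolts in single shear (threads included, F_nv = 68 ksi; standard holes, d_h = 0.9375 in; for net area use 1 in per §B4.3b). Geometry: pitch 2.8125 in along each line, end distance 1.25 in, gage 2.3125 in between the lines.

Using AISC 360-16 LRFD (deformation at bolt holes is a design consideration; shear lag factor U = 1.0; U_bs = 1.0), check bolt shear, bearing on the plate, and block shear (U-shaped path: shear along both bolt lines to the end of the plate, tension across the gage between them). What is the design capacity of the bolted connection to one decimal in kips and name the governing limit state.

Bolt shear: A_b = π(0.875)²/4 = 0.60132 in². φR_n = 0.75 × 68 × 0.60132 × 10 × 1 = 306.7 kips.
Bearing (0.5 in plate, F_u = 58 ksi): end bolts L_c = 1.25 − 0.9375/2 = 0.78125, R_n = min(1.2×0.78125×0.5×58, 2.4×0.875×0.5×58) = 27.188 kips/bolt; interior L_c = 2.8125 − 0.9375 = 1.875, R_n = 60.9 kips/bolt. φR_n = 0.75 × (2×27.188 + 8×60.9) = 406.2 kips.
Block shear: shear path 2×[1.25+4×2.8125] = 2×12.5 in, A_gv = 12.5, A_nv = 2×(12.5 − 4.5×1)×0.5 = 8 in²; tension across gage: (2.3125 − 1×1)×0.5 = 0.65625 in². R_n = min(0.6×58×8, 0.6×36×12.5) + 1.0×58×0.65625 = min(278.4, 270) + 38.063 = 308.06 kips. φR_n = 0.75 × 308.06 = 231.0 kips.
Governing: min(306.7, 406.2, 231.0) = 231.0 kips → block shear.

231.0 kips (block shear governs)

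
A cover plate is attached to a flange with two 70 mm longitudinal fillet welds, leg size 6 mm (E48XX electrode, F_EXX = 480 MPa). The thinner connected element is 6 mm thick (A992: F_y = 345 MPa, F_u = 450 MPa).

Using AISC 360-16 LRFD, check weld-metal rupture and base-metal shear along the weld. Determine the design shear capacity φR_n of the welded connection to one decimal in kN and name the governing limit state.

128.3 kN (weld metal governs)

Weld metal: throat = 0.707×6 = 4.242 mm, L = 2×70 = 140 mm. φR_n = 0.75 × 0.6 × 480 × 4.242 × 140 = 128.3 kN.
Base metal shear (6 mm plate): yield φR_n = 1.0×0.6×345×6×140 = 173.9 kN; rupture φR_n = 0.75×0.6×450×6×140 = 170.1 kN; take 170.1 kN (rupture).
Governing: min(128.3, 170.1) = 128.3 kN → weld metal.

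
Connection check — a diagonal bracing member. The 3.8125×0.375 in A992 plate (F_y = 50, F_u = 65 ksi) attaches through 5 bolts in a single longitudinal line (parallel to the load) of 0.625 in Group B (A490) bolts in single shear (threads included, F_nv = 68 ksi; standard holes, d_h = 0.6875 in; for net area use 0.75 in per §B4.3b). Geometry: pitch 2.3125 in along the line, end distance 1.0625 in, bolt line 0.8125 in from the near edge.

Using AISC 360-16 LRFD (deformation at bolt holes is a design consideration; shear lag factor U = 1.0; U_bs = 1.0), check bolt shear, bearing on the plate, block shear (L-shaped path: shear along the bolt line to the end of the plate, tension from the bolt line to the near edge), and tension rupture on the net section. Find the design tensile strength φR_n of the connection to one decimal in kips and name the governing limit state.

Bolt shear: A_b = π(0.625)²/4 = 0.3068 in². φR_n = 0.75 × 68 × 0.3068 × 5 × 1 = 78.2 kips.
Bearing (0.375 in plate, F_u = 65 ksi): end bolts L_c = 1.0625 − 0.6875/2 = 0.71875, R_n = min(1.2×0.71875×0.375×65, 2.4×0.625×0.375×65) = 21.023 kips/bolt; interior L_c = 2.3125 − 0.6875 = 1.625, R_n = 36.563 kips/bolt. φR_n = 0.75 × (1×21.023 + 4×36.563) = 125.5 kips.
Block shear: shear path 1×[1.0625+4×2.3125] = 1×10.3125 in, A_gv = 3.8672, A_nv = 1×(10.3125 − 4.5×0.75)×0.375 = 2.6016 in²; tension to near edge: (0.8125 − 0.5×0.75)×0.375 = 0.16406 in². R_n = min(0.6×65×2.6016, 0.6×50×3.8672) + 1.0×65×0.16406 = min(101.46, 116.02) + 10.664 = 112.12 kips. φR_n = 0.75 × 112.12 = 84.1 kips.
Tension rupture (net): A_n = (3.8125 − 1×0.75)×0.375 = 1.1484 in² (U = 1.0, A_e = A_n). φR_n = 0.75 × 65 × 1.1484 = 56.0 kips.
Governing: min(78.2, 125.5, 84.1, 56.0) = 56.0 kips → net-section rupture.

56.0 kips (net-section rupture governs)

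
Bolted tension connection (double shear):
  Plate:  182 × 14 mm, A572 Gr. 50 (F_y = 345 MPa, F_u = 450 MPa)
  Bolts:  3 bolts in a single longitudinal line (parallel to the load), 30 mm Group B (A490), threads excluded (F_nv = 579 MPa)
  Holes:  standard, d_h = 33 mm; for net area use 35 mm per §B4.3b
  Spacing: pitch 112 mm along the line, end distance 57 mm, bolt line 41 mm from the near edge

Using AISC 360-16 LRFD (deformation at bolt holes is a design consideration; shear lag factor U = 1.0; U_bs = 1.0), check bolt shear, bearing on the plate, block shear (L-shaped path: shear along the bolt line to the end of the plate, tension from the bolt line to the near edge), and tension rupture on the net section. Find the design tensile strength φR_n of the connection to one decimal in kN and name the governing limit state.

Bolt shear: A_b = π(30)²/4 = 706.86 mm². φR_n = 0.75 × 579 × 706.86 × 3 × 2 = 1841.7 kN.
Bearing (14 mm plate, F_u = 450 MPa): end bolts L_c = 57 − 33/2 = 40.5, R_n = min(1.2×40.5×14×450, 2.4×30×14×450) = 306.18 kN/bolt; interior L_c = 112 − 33 = 79, R_n = 453.6 kN/bolt. φR_n = 0.75 × (1×306.18 + 2×453.6) = 910.0 kN.
Block shear: shear path 1×[57+2×112] = 1×281 mm, A_gv = 3934, A_nv = 1×(281 − 2.5×35)×14 = 2709 mm²; tension to near edge: (41 − 0.5×35)×14 = 329 mm². R_n = min(0.6×450×2709, 0.6×345×3934) + 1.0×450×329 = min(731.43, 814.34) + 148.05 = 879.48 kN. φR_n = 0.75 × 879.48 = 659.6 kN.
Tension rupture (net): A_n = (182 − 1×35)×14 = 2058 mm² (U = 1.0, A_e = A_n). φR_n = 0.75 × 450 × 2058 = 694.6 kN.
Governing: min(1841.7, 910.0, 659.6, 694.6) = 659.6 kN → block shear.

659.6 kN (block shear governs)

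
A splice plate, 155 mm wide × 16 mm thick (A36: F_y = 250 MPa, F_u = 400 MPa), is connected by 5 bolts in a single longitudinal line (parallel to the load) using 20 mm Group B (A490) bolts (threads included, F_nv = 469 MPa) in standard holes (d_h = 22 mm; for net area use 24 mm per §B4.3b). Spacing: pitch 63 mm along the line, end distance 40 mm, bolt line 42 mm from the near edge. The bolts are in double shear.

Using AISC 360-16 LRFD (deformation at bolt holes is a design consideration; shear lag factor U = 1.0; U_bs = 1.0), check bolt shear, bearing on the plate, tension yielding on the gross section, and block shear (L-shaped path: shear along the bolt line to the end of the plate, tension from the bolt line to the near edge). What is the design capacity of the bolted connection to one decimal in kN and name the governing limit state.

558.0 kN (gross-section yield governs)

Bolt shear: A_b = π(20)²/4 = 314.16 mm². φR_n = 0.75 × 469 × 314.16 × 5 × 2 = 1105.1 kN.
Bearing (16 mm plate, F_u = 400 MPa): end bolts L_c = 40 − 22/2 = 29, R_n = min(1.2×29×16×400, 2.4×20×16×400) = 222.72 kN/bolt; interior L_c = 63 − 22 = 41, R_n = 307.2 kN/bolt. φR_n = 0.75 × (1×222.72 + 4×307.2) = 1088.6 kN.
Tension yield (gross): A_g = 155×16 = 2480 mm². φR_n = 0.90 × 250 × 2480 = 558.0 kN.
Block shear: shear path 1×[40+4×63] = 1×292 mm, A_gv = 4672, A_nv = 1×(292 − 4.5×24)×16 = 2944 mm²; tension to near edge: (42 − 0.5×24)×16 = 480 mm². R_n = min(0.6×400×2944, 0.6×250×4672) + 1.0×400×480 = min(706.56, 700.8) + 192 = 892.8 kN. φR_n = 0.75 × 892.8 = 669.6 kN.
Governing: min(1105.1, 1088.6, 558.0, 669.6) = 558.0 kN → gross-section yield.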